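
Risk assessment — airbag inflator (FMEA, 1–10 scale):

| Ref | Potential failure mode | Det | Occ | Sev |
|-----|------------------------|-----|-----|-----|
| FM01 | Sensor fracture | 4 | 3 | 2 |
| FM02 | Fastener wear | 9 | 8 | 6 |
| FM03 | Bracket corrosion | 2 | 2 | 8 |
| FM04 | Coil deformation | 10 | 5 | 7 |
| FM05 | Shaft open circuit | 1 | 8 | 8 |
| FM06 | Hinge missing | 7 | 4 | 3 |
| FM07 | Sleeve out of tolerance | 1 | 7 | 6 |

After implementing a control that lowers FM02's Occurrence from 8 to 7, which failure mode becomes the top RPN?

FM02

RPN = Severity × Occurrence × Detection:
  FM01: 2 × 3 × 4 = 24
  FM02: 6 × 8 × 9 = 432
  FM03: 8 × 2 × 2 = 32
  FM04: 7 × 5 × 10 = 350
  FM05: 8 × 8 × 1 = 64
  FM06: 3 × 4 × 7 = 84
  FM07: 6 × 7 × 1 = 42
After action: FM02 → 6 × 7 × 9 = 378.
Revised RPNs: FM02=378, FM04=350, FM06=84, FM05=64, FM07=42, FM03=32, FM01=24.
Highest is now FM02 (378).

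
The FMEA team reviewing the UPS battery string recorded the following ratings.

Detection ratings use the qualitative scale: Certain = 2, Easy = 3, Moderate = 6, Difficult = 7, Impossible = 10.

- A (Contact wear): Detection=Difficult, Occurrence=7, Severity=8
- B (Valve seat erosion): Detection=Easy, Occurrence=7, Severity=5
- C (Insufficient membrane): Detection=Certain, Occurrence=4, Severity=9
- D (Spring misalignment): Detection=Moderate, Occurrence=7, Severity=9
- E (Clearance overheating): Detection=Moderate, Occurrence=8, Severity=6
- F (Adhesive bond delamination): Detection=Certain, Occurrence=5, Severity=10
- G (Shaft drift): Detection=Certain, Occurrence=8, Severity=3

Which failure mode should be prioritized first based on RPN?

RPN = Severity × Occurrence × Detection:
  A: 8 × 7 × 7 = 392
  B: 5 × 7 × 3 = 105
  C: 9 × 4 × 2 = 72
  D: 9 × 7 × 6 = 378
  E: 6 × 8 × 6 = 288
  F: 10 × 5 × 2 = 100
  G: 3 × 8 × 2 = 48
Highest RPN is 392 → A.

A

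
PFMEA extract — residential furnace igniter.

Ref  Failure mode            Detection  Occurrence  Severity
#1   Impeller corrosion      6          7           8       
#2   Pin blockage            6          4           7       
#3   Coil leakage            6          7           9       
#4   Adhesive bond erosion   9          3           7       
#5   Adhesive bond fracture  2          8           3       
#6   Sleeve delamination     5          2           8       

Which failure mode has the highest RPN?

RPN = Severity × Occurrence × Detection:
  #1: 8 × 7 × 6 = 336
  #2: 7 × 4 × 6 = 168
  #3: 9 × 7 × 6 = 378
  #4: 7 × 3 × 9 = 189
  #5: 3 × 8 × 2 = 48
  #6: 8 × 2 × 5 = 80
Highest RPN is 378 → #3.

#3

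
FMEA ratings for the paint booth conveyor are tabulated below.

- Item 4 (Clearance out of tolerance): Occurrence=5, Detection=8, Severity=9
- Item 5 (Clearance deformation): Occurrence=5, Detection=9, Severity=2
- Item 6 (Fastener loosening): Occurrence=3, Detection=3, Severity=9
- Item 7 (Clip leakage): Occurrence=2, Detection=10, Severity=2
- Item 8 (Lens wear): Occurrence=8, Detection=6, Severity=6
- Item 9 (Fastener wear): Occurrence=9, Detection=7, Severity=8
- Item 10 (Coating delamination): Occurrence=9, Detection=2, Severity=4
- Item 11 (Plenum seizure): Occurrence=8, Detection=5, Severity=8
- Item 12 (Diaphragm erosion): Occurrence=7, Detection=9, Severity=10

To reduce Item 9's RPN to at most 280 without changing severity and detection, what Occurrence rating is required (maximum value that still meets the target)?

Item 9: S=8, O=9, D=7 → current RPN = 504.
Fixed product = 56. Need 56 × O ≤ 280, so O ≤ 280/56 = 5.00.
Maximum integer Occurrence rating = 5 (gives RPN 280; O=6 would give 336 > 280).

5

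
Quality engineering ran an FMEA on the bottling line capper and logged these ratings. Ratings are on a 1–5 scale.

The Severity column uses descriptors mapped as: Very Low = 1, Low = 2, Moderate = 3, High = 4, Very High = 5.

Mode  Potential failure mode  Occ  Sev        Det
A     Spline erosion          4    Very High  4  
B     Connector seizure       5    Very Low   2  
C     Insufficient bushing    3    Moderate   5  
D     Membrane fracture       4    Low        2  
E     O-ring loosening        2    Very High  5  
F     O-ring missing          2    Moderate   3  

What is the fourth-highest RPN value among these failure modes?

RPN = Severity × Occurrence × Detection:
  A: 5 × 4 × 4 = 80
  B: 1 × 5 × 2 = 10
  C: 3 × 3 × 5 = 45
  D: 2 × 4 × 2 = 16
  E: 5 × 2 × 5 = 50
  F: 3 × 2 × 3 = 18
Sorted descending: 80, 50, 45, 18, 16, 10.
The fourth-highest RPN is 18 (F).

18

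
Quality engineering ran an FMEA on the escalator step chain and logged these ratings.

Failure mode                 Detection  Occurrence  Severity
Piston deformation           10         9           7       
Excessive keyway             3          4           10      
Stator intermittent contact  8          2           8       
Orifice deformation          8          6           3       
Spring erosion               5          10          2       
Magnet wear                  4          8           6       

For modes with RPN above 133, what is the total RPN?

RPN = Severity × Occurrence × Detection:
  Piston deformation: 7 × 9 × 10 = 630
  Excessive keyway: 10 × 4 × 3 = 120
  Stator intermittent contact: 8 × 2 × 8 = 128
  Orifice deformation: 3 × 6 × 8 = 144
  Spring erosion: 2 × 10 × 5 = 100
  Magnet wear: 6 × 8 × 4 = 192
RPN > 133: Piston deformation (630), Orifice deformation (144), Magnet wear (192).
Sum: 630 + 144 + 192 = 966.

966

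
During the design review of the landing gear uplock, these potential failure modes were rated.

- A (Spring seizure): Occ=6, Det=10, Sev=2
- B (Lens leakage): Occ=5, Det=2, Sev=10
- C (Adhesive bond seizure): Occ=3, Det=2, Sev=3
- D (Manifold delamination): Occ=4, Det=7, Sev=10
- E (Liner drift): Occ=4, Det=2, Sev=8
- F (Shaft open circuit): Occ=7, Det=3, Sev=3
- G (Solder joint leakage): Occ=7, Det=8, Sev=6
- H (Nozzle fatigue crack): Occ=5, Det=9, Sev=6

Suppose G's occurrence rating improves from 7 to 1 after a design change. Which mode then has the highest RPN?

RPN = Severity × Occurrence × Detection:
  A: 2 × 6 × 10 = 120
  B: 10 × 5 × 2 = 100
  C: 3 × 3 × 2 = 18
  D: 10 × 4 × 7 = 280
  E: 8 × 4 × 2 = 64
  F: 3 × 7 × 3 = 63
  G: 6 × 7 × 8 = 336
  H: 6 × 5 × 9 = 270
After action: G → 6 × 1 × 8 = 48.
Revised RPNs: D=280, H=270, A=120, B=100, E=64, F=63, G=48, C=18.
Highest is now D (280).

D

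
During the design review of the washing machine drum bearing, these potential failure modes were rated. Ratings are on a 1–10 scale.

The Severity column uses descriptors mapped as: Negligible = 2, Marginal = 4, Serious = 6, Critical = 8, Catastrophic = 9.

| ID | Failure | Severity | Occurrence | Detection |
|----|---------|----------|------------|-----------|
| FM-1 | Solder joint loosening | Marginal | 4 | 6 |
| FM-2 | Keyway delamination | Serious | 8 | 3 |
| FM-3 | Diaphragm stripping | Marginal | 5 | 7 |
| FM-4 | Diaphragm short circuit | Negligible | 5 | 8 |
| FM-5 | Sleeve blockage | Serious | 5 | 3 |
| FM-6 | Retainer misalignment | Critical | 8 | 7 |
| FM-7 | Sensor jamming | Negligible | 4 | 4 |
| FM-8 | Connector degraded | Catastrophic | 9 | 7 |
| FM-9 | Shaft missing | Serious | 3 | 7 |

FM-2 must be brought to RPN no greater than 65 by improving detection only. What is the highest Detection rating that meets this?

1

FM-2: S=6, O=8, D=3 → current RPN = 144.
Fixed product = 48. Need 48 × D ≤ 65, so D ≤ 65/48 = 1.35.
Maximum integer Detection rating = 1 (gives RPN 48; D=2 would give 96 > 65).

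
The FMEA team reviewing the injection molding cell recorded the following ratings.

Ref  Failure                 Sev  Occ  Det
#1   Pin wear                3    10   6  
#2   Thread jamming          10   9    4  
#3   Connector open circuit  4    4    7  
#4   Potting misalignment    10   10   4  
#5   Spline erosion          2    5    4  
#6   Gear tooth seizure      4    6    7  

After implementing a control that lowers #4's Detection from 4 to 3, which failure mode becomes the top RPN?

#2

RPN = Severity × Occurrence × Detection:
  #1: 3 × 10 × 6 = 180
  #2: 10 × 9 × 4 = 360
  #3: 4 × 4 × 7 = 112
  #4: 10 × 10 × 4 = 400
  #5: 2 × 5 × 4 = 40
  #6: 4 × 6 × 7 = 168
After action: #4 → 10 × 10 × 3 = 300.
Revised RPNs: #2=360, #4=300, #1=180, #6=168, #3=112, #5=40.
Highest is now #2 (360).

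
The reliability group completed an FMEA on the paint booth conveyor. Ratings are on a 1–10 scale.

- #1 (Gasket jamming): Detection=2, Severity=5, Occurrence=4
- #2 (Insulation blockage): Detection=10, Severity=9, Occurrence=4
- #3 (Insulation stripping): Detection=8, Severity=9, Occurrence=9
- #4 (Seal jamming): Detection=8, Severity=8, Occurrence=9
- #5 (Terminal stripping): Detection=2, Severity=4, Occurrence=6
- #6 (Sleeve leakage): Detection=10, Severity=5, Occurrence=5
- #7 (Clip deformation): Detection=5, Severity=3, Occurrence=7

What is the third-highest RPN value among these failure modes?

360

RPN = Severity × Occurrence × Detection:
  #1: 5 × 4 × 2 = 40
  #2: 9 × 4 × 10 = 360
  #3: 9 × 9 × 8 = 648
  #4: 8 × 9 × 8 = 576
  #5: 4 × 6 × 2 = 48
  #6: 5 × 5 × 10 = 250
  #7: 3 × 7 × 5 = 105
Sorted descending: 648, 576, 360, 250, 105, 48, 40.
The third-highest RPN is 360 (#2).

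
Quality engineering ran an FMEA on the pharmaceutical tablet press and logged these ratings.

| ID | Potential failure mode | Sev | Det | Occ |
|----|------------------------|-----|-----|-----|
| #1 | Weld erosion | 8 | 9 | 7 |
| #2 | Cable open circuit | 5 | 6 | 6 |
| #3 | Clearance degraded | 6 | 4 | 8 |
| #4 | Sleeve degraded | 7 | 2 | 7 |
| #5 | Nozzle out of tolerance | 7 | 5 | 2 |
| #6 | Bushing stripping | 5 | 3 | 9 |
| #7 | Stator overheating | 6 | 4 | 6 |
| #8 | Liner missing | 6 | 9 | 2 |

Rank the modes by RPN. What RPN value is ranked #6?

108

RPN = Severity × Occurrence × Detection:
  #1: 8 × 7 × 9 = 504
  #2: 5 × 6 × 6 = 180
  #3: 6 × 8 × 4 = 192
  #4: 7 × 7 × 2 = 98
  #5: 7 × 2 × 5 = 70
  #6: 5 × 9 × 3 = 135
  #7: 6 × 6 × 4 = 144
  #8: 6 × 2 × 9 = 108
Sorted descending: 504, 192, 180, 144, 135, 108, 98, 70.
The sixth-highest RPN is 108 (#8).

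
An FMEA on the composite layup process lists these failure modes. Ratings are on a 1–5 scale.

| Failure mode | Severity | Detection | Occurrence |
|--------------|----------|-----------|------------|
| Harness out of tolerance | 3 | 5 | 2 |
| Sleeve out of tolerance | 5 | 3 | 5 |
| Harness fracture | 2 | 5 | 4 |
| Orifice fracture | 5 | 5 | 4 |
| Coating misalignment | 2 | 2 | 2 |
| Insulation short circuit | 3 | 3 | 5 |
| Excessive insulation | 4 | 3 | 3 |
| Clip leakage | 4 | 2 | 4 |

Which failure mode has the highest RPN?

RPN = Severity × Occurrence × Detection:
  Harness out of tolerance: 3 × 2 × 5 = 30
  Sleeve out of tolerance: 5 × 5 × 3 = 75
  Harness fracture: 2 × 4 × 5 = 40
  Orifice fracture: 5 × 4 × 5 = 100
  Coating misalignment: 2 × 2 × 2 = 8
  Insulation short circuit: 3 × 5 × 3 = 45
  Excessive insulation: 4 × 3 × 3 = 36
  Clip leakage: 4 × 4 × 2 = 32
Highest RPN is 100 → Orifice fracture.

Orifice fracture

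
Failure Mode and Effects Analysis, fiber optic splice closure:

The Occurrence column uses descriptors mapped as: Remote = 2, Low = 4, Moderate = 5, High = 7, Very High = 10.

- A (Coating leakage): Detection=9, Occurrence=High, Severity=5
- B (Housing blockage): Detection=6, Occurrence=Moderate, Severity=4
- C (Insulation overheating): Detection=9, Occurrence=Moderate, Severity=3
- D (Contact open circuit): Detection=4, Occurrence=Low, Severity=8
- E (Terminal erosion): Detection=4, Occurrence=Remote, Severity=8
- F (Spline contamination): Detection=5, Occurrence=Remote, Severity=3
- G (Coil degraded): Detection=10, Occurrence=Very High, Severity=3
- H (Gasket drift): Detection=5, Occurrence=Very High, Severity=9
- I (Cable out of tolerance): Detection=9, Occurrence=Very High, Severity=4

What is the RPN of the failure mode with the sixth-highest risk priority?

RPN = Severity × Occurrence × Detection:
  A: 5 × 7 × 9 = 315
  B: 4 × 5 × 6 = 120
  C: 3 × 5 × 9 = 135
  D: 8 × 4 × 4 = 128
  E: 8 × 2 × 4 = 64
  F: 3 × 2 × 5 = 30
  G: 3 × 10 × 10 = 300
  H: 9 × 10 × 5 = 450
  I: 4 × 10 × 9 = 360
Sorted descending: 450, 360, 315, 300, 135, 128, 120, 64, 30.
The sixth-highest RPN is 128 (D).

128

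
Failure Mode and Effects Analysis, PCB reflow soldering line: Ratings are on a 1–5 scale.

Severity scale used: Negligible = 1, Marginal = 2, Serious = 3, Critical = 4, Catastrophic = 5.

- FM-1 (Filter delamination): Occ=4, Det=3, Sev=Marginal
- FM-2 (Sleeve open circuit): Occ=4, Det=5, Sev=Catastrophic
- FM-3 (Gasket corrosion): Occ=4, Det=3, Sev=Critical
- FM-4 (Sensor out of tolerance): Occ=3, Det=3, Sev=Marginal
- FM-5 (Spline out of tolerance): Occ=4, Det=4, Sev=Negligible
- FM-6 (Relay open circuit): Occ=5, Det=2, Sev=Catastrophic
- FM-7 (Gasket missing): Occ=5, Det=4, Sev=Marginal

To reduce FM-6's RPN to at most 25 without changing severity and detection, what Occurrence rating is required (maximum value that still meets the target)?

2

FM-6: S=5, O=5, D=2 → current RPN = 50.
Fixed product = 10. Need 10 × O ≤ 25, so O ≤ 25/10 = 2.50.
Maximum integer Occurrence rating = 2 (gives RPN 20; O=3 would give 30 > 25).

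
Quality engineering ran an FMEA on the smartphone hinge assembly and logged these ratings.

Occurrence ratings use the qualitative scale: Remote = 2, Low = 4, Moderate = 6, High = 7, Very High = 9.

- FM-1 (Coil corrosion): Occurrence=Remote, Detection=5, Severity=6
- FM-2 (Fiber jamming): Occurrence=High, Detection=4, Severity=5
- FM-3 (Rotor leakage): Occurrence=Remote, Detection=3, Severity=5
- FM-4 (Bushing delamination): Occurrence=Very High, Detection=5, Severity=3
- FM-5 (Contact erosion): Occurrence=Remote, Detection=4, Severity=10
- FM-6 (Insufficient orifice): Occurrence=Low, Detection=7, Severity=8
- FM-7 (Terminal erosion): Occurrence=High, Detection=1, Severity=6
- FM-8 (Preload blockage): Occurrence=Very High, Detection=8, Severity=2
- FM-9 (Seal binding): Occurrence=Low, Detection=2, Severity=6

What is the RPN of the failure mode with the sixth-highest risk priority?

RPN = Severity × Occurrence × Detection:
  FM-1: 6 × 2 × 5 = 60
  FM-2: 5 × 7 × 4 = 140
  FM-3: 5 × 2 × 3 = 30
  FM-4: 3 × 9 × 5 = 135
  FM-5: 10 × 2 × 4 = 80
  FM-6: 8 × 4 × 7 = 224
  FM-7: 6 × 7 × 1 = 42
  FM-8: 2 × 9 × 8 = 144
  FM-9: 6 × 4 × 2 = 48
Sorted descending: 224, 144, 140, 135, 80, 60, 48, 42, 30.
The sixth-highest RPN is 60 (FM-1).

60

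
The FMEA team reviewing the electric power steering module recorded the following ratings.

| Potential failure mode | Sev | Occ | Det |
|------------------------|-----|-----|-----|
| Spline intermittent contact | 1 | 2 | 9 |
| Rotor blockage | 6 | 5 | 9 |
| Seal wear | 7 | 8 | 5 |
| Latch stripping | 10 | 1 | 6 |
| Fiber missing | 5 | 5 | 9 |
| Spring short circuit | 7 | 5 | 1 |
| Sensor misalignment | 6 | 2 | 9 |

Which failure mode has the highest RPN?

Seal wear

RPN = Severity × Occurrence × Detection:
  Spline intermittent contact: 1 × 2 × 9 = 18
  Rotor blockage: 6 × 5 × 9 = 270
  Seal wear: 7 × 8 × 5 = 280
  Latch stripping: 10 × 1 × 6 = 60
  Fiber missing: 5 × 5 × 9 = 225
  Spring short circuit: 7 × 5 × 1 = 35
  Sensor misalignment: 6 × 2 × 9 = 108
Highest RPN is 280 → Seal wear.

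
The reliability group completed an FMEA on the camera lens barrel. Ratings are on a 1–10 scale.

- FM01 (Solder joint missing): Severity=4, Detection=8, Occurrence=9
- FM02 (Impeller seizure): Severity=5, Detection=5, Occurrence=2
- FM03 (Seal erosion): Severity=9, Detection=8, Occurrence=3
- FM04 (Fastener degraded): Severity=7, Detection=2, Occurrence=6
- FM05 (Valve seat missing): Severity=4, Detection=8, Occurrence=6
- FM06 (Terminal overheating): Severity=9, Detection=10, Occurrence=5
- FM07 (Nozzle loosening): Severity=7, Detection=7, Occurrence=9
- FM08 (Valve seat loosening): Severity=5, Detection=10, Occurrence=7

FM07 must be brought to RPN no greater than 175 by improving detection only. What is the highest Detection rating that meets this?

2

FM07: S=7, O=9, D=7 → current RPN = 441.
Fixed product = 63. Need 63 × D ≤ 175, so D ≤ 175/63 = 2.78.
Maximum integer Detection rating = 2 (gives RPN 126; D=3 would give 189 > 175).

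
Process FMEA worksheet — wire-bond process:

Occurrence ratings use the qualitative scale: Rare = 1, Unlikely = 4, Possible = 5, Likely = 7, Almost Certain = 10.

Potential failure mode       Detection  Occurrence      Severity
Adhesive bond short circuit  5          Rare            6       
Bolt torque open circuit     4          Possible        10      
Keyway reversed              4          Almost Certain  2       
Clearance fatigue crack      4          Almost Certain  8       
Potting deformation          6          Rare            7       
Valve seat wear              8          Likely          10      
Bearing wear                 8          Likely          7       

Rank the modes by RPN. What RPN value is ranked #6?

RPN = Severity × Occurrence × Detection:
  Adhesive bond short circuit: 6 × 1 × 5 = 30
  Bolt torque open circuit: 10 × 5 × 4 = 200
  Keyway reversed: 2 × 10 × 4 = 80
  Clearance fatigue crack: 8 × 10 × 4 = 320
  Potting deformation: 7 × 1 × 6 = 42
  Valve seat wear: 10 × 7 × 8 = 560
  Bearing wear: 7 × 7 × 8 = 392
Sorted descending: 560, 392, 320, 200, 80, 42, 30.
The sixth-highest RPN is 42 (Potting deformation).

42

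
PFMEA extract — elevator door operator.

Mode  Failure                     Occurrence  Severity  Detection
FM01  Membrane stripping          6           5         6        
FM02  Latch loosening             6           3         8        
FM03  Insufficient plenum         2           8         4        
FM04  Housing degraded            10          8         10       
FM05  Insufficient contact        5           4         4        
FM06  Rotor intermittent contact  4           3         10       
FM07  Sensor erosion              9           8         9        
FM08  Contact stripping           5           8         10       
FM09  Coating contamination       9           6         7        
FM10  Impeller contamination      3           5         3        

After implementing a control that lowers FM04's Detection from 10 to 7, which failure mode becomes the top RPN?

FM07

RPN = Severity × Occurrence × Detection:
  FM01: 5 × 6 × 6 = 180
  FM02: 3 × 6 × 8 = 144
  FM03: 8 × 2 × 4 = 64
  FM04: 8 × 10 × 10 = 800
  FM05: 4 × 5 × 4 = 80
  FM06: 3 × 4 × 10 = 120
  FM07: 8 × 9 × 9 = 648
  FM08: 8 × 5 × 10 = 400
  FM09: 6 × 9 × 7 = 378
  FM10: 5 × 3 × 3 = 45
After action: FM04 → 8 × 10 × 7 = 560.
Revised RPNs: FM07=648, FM04=560, FM08=400, FM09=378, FM01=180, FM02=144, FM06=120, FM05=80, FM03=64, FM10=45.
Highest is now FM07 (648).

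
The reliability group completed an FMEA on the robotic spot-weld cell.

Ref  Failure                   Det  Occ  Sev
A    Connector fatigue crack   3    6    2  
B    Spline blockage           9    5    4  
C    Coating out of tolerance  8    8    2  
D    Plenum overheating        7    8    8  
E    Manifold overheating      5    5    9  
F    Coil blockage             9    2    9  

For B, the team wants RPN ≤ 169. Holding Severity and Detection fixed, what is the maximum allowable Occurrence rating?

4

B: S=4, O=5, D=9 → current RPN = 180.
Fixed product = 36. Need 36 × O ≤ 169, so O ≤ 169/36 = 4.69.
Maximum integer Occurrence rating = 4 (gives RPN 144; O=5 would give 180 > 169).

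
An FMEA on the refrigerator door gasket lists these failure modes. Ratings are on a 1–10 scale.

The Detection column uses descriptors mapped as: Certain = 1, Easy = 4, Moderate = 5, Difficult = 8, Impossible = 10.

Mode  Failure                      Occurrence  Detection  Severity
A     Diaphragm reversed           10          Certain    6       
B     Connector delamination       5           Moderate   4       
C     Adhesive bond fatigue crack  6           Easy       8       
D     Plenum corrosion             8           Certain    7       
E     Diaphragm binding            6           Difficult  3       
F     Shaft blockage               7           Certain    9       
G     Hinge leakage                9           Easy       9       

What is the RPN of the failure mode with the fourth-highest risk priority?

RPN = Severity × Occurrence × Detection:
  A: 6 × 10 × 1 = 60
  B: 4 × 5 × 5 = 100
  C: 8 × 6 × 4 = 192
  D: 7 × 8 × 1 = 56
  E: 3 × 6 × 8 = 144
  F: 9 × 7 × 1 = 63
  G: 9 × 9 × 4 = 324
Sorted descending: 324, 192, 144, 100, 63, 60, 56.
The fourth-highest RPN is 100 (B).

100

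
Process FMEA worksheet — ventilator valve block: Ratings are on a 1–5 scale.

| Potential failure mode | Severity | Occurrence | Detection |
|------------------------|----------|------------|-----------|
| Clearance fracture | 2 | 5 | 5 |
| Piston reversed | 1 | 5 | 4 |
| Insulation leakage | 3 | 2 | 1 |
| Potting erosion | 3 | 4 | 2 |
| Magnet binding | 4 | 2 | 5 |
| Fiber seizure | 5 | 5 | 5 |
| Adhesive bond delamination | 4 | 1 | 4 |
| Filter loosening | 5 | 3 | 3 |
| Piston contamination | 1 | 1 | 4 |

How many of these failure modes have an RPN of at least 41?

3

RPN = Severity × Occurrence × Detection:
  Clearance fracture: 2 × 5 × 5 = 50
  Piston reversed: 1 × 5 × 4 = 20
  Insulation leakage: 3 × 2 × 1 = 6
  Potting erosion: 3 × 4 × 2 = 24
  Magnet binding: 4 × 2 × 5 = 40
  Fiber seizure: 5 × 5 × 5 = 125
  Adhesive bond delamination: 4 × 1 × 4 = 16
  Filter loosening: 5 × 3 × 3 = 45
  Piston contamination: 1 × 1 × 4 = 4
Modes with RPN ≥ 41: Clearance fracture (50), Fiber seizure (125), Filter loosening (45) → 3.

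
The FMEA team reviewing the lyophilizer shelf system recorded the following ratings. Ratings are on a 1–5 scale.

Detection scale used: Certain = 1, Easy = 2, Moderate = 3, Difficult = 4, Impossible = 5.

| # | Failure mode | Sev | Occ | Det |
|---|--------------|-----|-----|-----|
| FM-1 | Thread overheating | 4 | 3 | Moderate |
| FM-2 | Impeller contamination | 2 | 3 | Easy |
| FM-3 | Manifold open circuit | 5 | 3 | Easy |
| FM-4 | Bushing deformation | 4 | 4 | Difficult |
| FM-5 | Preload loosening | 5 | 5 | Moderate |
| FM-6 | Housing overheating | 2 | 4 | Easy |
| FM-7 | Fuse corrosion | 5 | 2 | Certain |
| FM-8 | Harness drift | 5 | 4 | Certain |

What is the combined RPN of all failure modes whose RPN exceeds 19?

225

RPN = Severity × Occurrence × Detection:
  FM-1: 4 × 3 × 3 = 36
  FM-2: 2 × 3 × 2 = 12
  FM-3: 5 × 3 × 2 = 30
  FM-4: 4 × 4 × 4 = 64
  FM-5: 5 × 5 × 3 = 75
  FM-6: 2 × 4 × 2 = 16
  FM-7: 5 × 2 × 1 = 10
  FM-8: 5 × 4 × 1 = 20
RPN > 19: FM-1 (36), FM-3 (30), FM-4 (64), FM-5 (75), FM-8 (20).
Sum: 36 + 30 + 64 + 75 + 20 = 225.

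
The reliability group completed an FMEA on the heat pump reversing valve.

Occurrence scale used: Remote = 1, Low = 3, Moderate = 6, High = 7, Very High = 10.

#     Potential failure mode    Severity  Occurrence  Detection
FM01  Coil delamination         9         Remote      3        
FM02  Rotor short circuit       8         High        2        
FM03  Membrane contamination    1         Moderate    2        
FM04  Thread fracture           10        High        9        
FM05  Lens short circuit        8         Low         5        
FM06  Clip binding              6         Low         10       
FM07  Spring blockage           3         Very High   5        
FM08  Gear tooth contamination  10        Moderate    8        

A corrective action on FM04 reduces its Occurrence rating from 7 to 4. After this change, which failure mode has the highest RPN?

RPN = Severity × Occurrence × Detection:
  FM01: 9 × 1 × 3 = 27
  FM02: 8 × 7 × 2 = 112
  FM03: 1 × 6 × 2 = 12
  FM04: 10 × 7 × 9 = 630
  FM05: 8 × 3 × 5 = 120
  FM06: 6 × 3 × 10 = 180
  FM07: 3 × 10 × 5 = 150
  FM08: 10 × 6 × 8 = 480
After action: FM04 → 10 × 4 × 9 = 360.
Revised RPNs: FM08=480, FM04=360, FM06=180, FM07=150, FM05=120, FM02=112, FM01=27, FM03=12.
Highest is now FM08 (480).

FM08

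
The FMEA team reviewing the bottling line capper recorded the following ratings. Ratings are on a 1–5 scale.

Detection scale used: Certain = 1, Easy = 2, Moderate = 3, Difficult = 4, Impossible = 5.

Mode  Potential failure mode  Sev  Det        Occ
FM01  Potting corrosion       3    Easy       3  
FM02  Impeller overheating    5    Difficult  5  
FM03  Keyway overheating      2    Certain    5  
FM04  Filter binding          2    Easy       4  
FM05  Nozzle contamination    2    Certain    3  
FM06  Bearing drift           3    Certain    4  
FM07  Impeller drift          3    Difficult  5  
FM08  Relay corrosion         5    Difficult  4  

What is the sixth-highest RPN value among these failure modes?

12

RPN = Severity × Occurrence × Detection:
  FM01: 3 × 3 × 2 = 18
  FM02: 5 × 5 × 4 = 100
  FM03: 2 × 5 × 1 = 10
  FM04: 2 × 4 × 2 = 16
  FM05: 2 × 3 × 1 = 6
  FM06: 3 × 4 × 1 = 12
  FM07: 3 × 5 × 4 = 60
  FM08: 5 × 4 × 4 = 80
Sorted descending: 100, 80, 60, 18, 16, 12, 10, 6.
The sixth-highest RPN is 12 (FM06).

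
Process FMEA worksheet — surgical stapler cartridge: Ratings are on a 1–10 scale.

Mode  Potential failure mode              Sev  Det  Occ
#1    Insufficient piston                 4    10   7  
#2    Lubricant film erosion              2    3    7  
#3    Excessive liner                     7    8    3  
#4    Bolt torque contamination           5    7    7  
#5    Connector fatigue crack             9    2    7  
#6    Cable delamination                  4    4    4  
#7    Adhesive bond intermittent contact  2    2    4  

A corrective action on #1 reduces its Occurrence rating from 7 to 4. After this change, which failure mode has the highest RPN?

RPN = Severity × Occurrence × Detection:
  #1: 4 × 7 × 10 = 280
  #2: 2 × 7 × 3 = 42
  #3: 7 × 3 × 8 = 168
  #4: 5 × 7 × 7 = 245
  #5: 9 × 7 × 2 = 126
  #6: 4 × 4 × 4 = 64
  #7: 2 × 4 × 2 = 16
After action: #1 → 4 × 4 × 10 = 160.
Revised RPNs: #4=245, #3=168, #1=160, #5=126, #6=64, #2=42, #7=16.
Highest is now #4 (245).

#4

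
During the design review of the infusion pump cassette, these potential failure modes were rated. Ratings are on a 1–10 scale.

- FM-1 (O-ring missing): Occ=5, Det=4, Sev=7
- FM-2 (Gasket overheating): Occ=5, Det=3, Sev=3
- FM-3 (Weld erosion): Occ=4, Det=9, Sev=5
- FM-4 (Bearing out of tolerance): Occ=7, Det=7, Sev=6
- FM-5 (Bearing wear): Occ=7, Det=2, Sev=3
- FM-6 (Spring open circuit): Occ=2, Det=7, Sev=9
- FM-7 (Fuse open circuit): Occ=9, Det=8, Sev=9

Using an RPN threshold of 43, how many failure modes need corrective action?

6

RPN = Severity × Occurrence × Detection:
  FM-1: 7 × 5 × 4 = 140
  FM-2: 3 × 5 × 3 = 45
  FM-3: 5 × 4 × 9 = 180
  FM-4: 6 × 7 × 7 = 294
  FM-5: 3 × 7 × 2 = 42
  FM-6: 9 × 2 × 7 = 126
  FM-7: 9 × 9 × 8 = 648
Modes with RPN ≥ 43: FM-1 (140), FM-2 (45), FM-3 (180), FM-4 (294), FM-6 (126), FM-7 (648) → 6.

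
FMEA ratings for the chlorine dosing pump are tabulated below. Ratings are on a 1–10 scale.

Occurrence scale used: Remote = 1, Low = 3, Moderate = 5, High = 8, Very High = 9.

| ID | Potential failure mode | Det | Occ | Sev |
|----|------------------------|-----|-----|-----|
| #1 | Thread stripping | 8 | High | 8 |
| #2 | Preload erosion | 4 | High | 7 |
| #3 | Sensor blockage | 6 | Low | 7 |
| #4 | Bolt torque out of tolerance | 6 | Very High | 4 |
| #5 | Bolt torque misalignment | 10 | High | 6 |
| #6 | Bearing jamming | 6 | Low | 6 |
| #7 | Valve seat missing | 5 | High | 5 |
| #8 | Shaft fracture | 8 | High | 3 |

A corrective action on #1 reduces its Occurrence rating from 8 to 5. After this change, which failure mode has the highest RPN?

#5

RPN = Severity × Occurrence × Detection:
  #1: 8 × 8 × 8 = 512
  #2: 7 × 8 × 4 = 224
  #3: 7 × 3 × 6 = 126
  #4: 4 × 9 × 6 = 216
  #5: 6 × 8 × 10 = 480
  #6: 6 × 3 × 6 = 108
  #7: 5 × 8 × 5 = 200
  #8: 3 × 8 × 8 = 192
After action: #1 → 8 × 5 × 8 = 320.
Revised RPNs: #5=480, #1=320, #2=224, #4=216, #7=200, #8=192, #3=126, #6=108.
Highest is now #5 (480).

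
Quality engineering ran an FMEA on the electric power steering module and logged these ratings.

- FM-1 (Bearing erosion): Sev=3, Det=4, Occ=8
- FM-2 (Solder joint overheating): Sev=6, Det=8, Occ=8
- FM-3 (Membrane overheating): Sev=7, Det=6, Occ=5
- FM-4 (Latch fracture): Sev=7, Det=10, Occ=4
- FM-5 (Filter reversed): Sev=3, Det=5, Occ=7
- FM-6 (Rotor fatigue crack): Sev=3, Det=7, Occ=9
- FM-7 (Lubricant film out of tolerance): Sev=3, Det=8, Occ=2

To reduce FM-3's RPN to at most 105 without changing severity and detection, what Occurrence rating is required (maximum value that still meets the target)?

FM-3: S=7, O=5, D=6 → current RPN = 210.
Fixed product = 42. Need 42 × O ≤ 105, so O ≤ 105/42 = 2.50.
Maximum integer Occurrence rating = 2 (gives RPN 84; O=3 would give 126 > 105).

2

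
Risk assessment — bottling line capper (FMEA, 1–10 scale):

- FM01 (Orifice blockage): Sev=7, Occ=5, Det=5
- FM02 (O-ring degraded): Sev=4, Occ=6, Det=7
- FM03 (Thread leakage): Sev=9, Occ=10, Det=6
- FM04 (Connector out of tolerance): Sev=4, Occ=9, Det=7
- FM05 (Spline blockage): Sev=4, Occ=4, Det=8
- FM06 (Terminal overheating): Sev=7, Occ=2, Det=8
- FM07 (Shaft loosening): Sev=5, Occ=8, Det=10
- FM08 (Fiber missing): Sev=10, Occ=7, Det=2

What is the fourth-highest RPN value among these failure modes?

RPN = Severity × Occurrence × Detection:
  FM01: 7 × 5 × 5 = 175
  FM02: 4 × 6 × 7 = 168
  FM03: 9 × 10 × 6 = 540
  FM04: 4 × 9 × 7 = 252
  FM05: 4 × 4 × 8 = 128
  FM06: 7 × 2 × 8 = 112
  FM07: 5 × 8 × 10 = 400
  FM08: 10 × 7 × 2 = 140
Sorted descending: 540, 400, 252, 175, 168, 140, 128, 112.
The fourth-highest RPN is 175 (FM01).

175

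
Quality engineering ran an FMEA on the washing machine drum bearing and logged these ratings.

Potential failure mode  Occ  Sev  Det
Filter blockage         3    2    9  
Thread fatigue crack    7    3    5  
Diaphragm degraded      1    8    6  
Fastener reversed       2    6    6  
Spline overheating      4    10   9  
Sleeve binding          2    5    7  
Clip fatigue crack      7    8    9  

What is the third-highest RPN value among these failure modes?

RPN = Severity × Occurrence × Detection:
  Filter blockage: 2 × 3 × 9 = 54
  Thread fatigue crack: 3 × 7 × 5 = 105
  Diaphragm degraded: 8 × 1 × 6 = 48
  Fastener reversed: 6 × 2 × 6 = 72
  Spline overheating: 10 × 4 × 9 = 360
  Sleeve binding: 5 × 2 × 7 = 70
  Clip fatigue crack: 8 × 7 × 9 = 504
Sorted descending: 504, 360, 105, 72, 70, 54, 48.
The third-highest RPN is 105 (Thread fatigue crack).

105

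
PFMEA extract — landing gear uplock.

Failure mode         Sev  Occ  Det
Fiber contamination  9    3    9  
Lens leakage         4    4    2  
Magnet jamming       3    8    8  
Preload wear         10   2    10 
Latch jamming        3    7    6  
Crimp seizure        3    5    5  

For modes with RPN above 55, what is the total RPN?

RPN = Severity × Occurrence × Detection:
  Fiber contamination: 9 × 3 × 9 = 243
  Lens leakage: 4 × 4 × 2 = 32
  Magnet jamming: 3 × 8 × 8 = 192
  Preload wear: 10 × 2 × 10 = 200
  Latch jamming: 3 × 7 × 6 = 126
  Crimp seizure: 3 × 5 × 5 = 75
RPN > 55: Fiber contamination (243), Magnet jamming (192), Preload wear (200), Latch jamming (126), Crimp seizure (75).
Sum: 243 + 192 + 200 + 126 + 75 = 836.

836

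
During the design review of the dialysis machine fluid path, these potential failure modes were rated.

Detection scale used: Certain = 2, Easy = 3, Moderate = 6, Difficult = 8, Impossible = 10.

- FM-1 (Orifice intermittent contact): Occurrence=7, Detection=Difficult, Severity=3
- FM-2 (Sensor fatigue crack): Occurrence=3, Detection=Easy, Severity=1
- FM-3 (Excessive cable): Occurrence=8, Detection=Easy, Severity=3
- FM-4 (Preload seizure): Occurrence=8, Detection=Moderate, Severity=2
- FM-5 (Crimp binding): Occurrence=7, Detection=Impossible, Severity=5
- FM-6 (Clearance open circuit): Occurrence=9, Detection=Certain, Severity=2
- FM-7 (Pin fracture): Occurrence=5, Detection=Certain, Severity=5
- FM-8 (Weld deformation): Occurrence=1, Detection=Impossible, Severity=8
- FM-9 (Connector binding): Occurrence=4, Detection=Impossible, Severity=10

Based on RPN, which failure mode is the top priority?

FM-9

RPN = Severity × Occurrence × Detection:
  FM-1: 3 × 7 × 8 = 168
  FM-2: 1 × 3 × 3 = 9
  FM-3: 3 × 8 × 3 = 72
  FM-4: 2 × 8 × 6 = 96
  FM-5: 5 × 7 × 10 = 350
  FM-6: 2 × 9 × 2 = 36
  FM-7: 5 × 5 × 2 = 50
  FM-8: 8 × 1 × 10 = 80
  FM-9: 10 × 4 × 10 = 400
Highest RPN is 400 → FM-9.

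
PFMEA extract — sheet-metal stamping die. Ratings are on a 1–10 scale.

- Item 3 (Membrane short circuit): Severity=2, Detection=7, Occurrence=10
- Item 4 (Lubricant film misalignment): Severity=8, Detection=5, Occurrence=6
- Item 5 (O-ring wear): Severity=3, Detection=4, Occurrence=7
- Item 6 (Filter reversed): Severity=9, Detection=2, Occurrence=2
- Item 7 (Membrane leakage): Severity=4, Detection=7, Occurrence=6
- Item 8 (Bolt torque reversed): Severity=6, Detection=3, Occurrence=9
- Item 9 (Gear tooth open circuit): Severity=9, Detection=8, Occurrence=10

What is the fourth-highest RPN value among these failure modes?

RPN = Severity × Occurrence × Detection:
  Item 3: 2 × 10 × 7 = 140
  Item 4: 8 × 6 × 5 = 240
  Item 5: 3 × 7 × 4 = 84
  Item 6: 9 × 2 × 2 = 36
  Item 7: 4 × 6 × 7 = 168
  Item 8: 6 × 9 × 3 = 162
  Item 9: 9 × 10 × 8 = 720
Sorted descending: 720, 240, 168, 162, 140, 84, 36.
The fourth-highest RPN is 162 (Item 8).

162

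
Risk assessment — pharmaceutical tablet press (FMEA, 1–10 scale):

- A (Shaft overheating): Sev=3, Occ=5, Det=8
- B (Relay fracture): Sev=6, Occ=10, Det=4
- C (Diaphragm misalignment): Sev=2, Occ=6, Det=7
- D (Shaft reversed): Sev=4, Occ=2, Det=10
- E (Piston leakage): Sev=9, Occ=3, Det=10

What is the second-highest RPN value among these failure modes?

RPN = Severity × Occurrence × Detection:
  A: 3 × 5 × 8 = 120
  B: 6 × 10 × 4 = 240
  C: 2 × 6 × 7 = 84
  D: 4 × 2 × 10 = 80
  E: 9 × 3 × 10 = 270
Sorted descending: 270, 240, 120, 84, 80.
The second-highest RPN is 240 (B).

240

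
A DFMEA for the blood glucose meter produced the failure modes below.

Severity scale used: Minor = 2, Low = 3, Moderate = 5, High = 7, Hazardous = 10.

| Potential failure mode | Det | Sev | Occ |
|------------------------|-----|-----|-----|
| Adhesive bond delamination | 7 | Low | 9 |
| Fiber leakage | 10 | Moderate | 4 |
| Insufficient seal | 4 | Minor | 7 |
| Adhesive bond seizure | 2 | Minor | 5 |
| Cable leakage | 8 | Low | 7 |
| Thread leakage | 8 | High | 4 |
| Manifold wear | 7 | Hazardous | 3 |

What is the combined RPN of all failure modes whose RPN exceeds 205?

RPN = Severity × Occurrence × Detection:
  Adhesive bond delamination: 3 × 9 × 7 = 189
  Fiber leakage: 5 × 4 × 10 = 200
  Insufficient seal: 2 × 7 × 4 = 56
  Adhesive bond seizure: 2 × 5 × 2 = 20
  Cable leakage: 3 × 7 × 8 = 168
  Thread leakage: 7 × 4 × 8 = 224
  Manifold wear: 10 × 3 × 7 = 210
RPN > 205: Thread leakage (224), Manifold wear (210).
Sum: 224 + 210 = 434.

434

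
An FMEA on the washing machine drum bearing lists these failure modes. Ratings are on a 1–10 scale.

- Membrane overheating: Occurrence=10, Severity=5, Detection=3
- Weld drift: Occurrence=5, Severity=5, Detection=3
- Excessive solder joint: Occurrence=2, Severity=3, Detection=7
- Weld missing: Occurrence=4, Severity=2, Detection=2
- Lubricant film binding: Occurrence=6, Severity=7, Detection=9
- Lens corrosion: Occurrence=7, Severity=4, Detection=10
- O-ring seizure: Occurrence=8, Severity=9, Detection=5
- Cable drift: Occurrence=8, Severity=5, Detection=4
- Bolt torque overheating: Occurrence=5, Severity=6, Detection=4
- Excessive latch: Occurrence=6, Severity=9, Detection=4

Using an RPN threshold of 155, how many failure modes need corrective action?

RPN = Severity × Occurrence × Detection:
  Membrane overheating: 5 × 10 × 3 = 150
  Weld drift: 5 × 5 × 3 = 75
  Excessive solder joint: 3 × 2 × 7 = 42
  Weld missing: 2 × 4 × 2 = 16
  Lubricant film binding: 7 × 6 × 9 = 378
  Lens corrosion: 4 × 7 × 10 = 280
  O-ring seizure: 9 × 8 × 5 = 360
  Cable drift: 5 × 8 × 4 = 160
  Bolt torque overheating: 6 × 5 × 4 = 120
  Excessive latch: 9 × 6 × 4 = 216
Modes with RPN ≥ 155: Lubricant film binding (378), Lens corrosion (280), O-ring seizure (360), Cable drift (160), Excessive latch (216) → 5.

5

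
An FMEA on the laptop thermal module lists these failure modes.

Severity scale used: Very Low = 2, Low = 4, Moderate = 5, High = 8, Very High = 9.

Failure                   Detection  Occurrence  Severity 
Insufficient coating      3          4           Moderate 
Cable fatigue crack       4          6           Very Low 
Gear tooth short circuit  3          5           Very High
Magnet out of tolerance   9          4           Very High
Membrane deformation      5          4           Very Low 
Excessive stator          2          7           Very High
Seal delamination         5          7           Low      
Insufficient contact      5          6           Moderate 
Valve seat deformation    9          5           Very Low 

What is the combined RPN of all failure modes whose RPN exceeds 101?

RPN = Severity × Occurrence × Detection:
  Insufficient coating: 5 × 4 × 3 = 60
  Cable fatigue crack: 2 × 6 × 4 = 48
  Gear tooth short circuit: 9 × 5 × 3 = 135
  Magnet out of tolerance: 9 × 4 × 9 = 324
  Membrane deformation: 2 × 4 × 5 = 40
  Excessive stator: 9 × 7 × 2 = 126
  Seal delamination: 4 × 7 × 5 = 140
  Insufficient contact: 5 × 6 × 5 = 150
  Valve seat deformation: 2 × 5 × 9 = 90
RPN > 101: Gear tooth short circuit (135), Magnet out of tolerance (324), Excessive stator (126), Seal delamination (140), Insufficient contact (150).
Sum: 135 + 324 + 126 + 140 + 150 = 875.

875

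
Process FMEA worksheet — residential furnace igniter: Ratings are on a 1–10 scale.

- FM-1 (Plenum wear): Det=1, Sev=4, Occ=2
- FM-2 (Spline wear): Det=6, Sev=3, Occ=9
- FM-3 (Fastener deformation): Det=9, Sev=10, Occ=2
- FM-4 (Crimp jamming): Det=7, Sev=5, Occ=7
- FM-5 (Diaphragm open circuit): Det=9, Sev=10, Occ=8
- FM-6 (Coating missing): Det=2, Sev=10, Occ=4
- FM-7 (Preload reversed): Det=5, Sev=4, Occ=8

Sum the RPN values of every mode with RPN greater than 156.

RPN = Severity × Occurrence × Detection:
  FM-1: 4 × 2 × 1 = 8
  FM-2: 3 × 9 × 6 = 162
  FM-3: 10 × 2 × 9 = 180
  FM-4: 5 × 7 × 7 = 245
  FM-5: 10 × 8 × 9 = 720
  FM-6: 10 × 4 × 2 = 80
  FM-7: 4 × 8 × 5 = 160
RPN > 156: FM-2 (162), FM-3 (180), FM-4 (245), FM-5 (720), FM-7 (160).
Sum: 162 + 180 + 245 + 720 + 160 = 1467.

1467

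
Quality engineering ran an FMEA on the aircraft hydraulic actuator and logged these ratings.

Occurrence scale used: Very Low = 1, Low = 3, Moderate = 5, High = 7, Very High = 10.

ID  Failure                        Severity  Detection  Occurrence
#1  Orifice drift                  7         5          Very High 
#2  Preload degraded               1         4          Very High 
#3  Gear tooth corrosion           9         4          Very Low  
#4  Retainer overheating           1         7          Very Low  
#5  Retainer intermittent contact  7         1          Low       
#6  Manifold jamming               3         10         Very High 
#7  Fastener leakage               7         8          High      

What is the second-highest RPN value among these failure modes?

RPN = Severity × Occurrence × Detection:
  #1: 7 × 10 × 5 = 350
  #2: 1 × 10 × 4 = 40
  #3: 9 × 1 × 4 = 36
  #4: 1 × 1 × 7 = 7
  #5: 7 × 3 × 1 = 21
  #6: 3 × 10 × 10 = 300
  #7: 7 × 7 × 8 = 392
Sorted descending: 392, 350, 300, 40, 36, 21, 7.
The second-highest RPN is 350 (#1).

350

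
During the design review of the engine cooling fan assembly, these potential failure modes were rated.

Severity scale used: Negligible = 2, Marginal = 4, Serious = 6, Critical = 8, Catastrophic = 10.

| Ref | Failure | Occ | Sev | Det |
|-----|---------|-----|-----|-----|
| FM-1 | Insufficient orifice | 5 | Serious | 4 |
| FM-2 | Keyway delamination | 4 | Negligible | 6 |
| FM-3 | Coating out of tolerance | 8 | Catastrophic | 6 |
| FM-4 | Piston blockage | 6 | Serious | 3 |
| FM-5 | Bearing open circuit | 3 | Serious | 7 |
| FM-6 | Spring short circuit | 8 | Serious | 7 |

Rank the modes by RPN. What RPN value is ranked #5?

108

RPN = Severity × Occurrence × Detection:
  FM-1: 6 × 5 × 4 = 120
  FM-2: 2 × 4 × 6 = 48
  FM-3: 10 × 8 × 6 = 480
  FM-4: 6 × 6 × 3 = 108
  FM-5: 6 × 3 × 7 = 126
  FM-6: 6 × 8 × 7 = 336
Sorted descending: 480, 336, 126, 120, 108, 48.
The fifth-highest RPN is 108 (FM-4).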